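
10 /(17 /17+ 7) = 5 /4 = 1.25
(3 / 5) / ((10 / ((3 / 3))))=3 / 50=0.06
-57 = -57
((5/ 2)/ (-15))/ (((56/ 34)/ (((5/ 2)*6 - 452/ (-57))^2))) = -29040233/ 545832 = -53.20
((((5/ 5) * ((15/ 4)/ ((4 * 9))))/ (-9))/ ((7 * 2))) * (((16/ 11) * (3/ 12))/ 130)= -0.00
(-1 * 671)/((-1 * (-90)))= -671/90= -7.46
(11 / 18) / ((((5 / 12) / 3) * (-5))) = -22 / 25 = -0.88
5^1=5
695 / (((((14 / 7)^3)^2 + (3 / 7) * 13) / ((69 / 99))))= 111895 / 16071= 6.96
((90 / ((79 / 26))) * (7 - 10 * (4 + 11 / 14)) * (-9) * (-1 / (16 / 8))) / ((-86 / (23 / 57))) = 25.55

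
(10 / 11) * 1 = 10 / 11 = 0.91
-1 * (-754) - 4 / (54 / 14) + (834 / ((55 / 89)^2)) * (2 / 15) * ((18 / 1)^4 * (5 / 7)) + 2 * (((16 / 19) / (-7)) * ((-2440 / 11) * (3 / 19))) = 4506412429679222 / 206392725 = 21834163.15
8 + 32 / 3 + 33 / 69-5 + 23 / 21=7361 / 483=15.24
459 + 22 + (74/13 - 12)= 474.69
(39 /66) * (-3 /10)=-39 /220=-0.18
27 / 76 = 0.36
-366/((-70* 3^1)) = 61/35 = 1.74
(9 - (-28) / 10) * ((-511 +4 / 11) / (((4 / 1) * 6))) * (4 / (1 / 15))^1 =-331403 / 22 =-15063.77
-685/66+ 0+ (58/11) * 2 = 1/6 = 0.17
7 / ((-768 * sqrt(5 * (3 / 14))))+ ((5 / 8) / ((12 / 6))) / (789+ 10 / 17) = 85 / 214768 - 7 * sqrt(210) / 11520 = -0.01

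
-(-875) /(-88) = -875 /88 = -9.94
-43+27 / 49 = -2080 / 49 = -42.45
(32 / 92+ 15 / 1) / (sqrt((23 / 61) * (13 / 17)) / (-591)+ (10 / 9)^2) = 152086167 * sqrt(310063) / 9256329576667+ 115072336926900 / 9256329576667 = 12.44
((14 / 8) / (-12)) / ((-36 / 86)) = 0.35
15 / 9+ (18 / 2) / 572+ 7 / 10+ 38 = 346481 / 8580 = 40.38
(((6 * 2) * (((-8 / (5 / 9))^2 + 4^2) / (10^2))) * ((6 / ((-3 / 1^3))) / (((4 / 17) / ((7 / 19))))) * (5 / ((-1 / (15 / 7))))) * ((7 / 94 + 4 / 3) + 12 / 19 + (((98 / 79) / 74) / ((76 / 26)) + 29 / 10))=27569795437668 / 6199317625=4447.23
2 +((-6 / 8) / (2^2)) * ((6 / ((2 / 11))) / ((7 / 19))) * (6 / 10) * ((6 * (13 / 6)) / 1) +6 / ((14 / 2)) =-71759 / 560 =-128.14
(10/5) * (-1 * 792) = -1584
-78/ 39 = -2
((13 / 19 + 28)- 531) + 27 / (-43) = -410905 / 817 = -502.94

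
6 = 6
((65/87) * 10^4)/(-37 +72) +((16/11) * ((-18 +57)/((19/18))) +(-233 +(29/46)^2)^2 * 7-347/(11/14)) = 378553.20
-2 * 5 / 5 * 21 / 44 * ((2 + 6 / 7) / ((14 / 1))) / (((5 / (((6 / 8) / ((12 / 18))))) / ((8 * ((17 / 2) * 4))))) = -918 / 77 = -11.92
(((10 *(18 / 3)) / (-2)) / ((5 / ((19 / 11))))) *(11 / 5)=-114 / 5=-22.80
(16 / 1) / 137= 16 / 137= 0.12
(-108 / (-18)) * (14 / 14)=6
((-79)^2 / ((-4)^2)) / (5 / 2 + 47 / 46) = 143543 / 1296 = 110.76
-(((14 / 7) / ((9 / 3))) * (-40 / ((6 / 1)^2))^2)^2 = -40000 / 59049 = -0.68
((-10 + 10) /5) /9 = 0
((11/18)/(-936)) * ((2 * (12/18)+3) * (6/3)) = -11/1944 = -0.01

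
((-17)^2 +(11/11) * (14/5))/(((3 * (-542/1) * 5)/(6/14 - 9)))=2918/9485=0.31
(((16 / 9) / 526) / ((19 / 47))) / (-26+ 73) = 0.00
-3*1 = -3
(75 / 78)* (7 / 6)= 175 / 156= 1.12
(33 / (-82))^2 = 1089 / 6724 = 0.16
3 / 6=1 / 2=0.50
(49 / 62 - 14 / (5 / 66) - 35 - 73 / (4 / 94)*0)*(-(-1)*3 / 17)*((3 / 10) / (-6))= 203679 / 105400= 1.93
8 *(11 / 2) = 44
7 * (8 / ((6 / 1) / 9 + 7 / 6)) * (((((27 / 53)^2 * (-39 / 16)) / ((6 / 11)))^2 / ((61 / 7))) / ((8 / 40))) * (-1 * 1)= -23.57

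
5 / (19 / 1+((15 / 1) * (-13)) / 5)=-1 / 4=-0.25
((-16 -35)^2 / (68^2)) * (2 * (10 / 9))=5 / 4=1.25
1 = 1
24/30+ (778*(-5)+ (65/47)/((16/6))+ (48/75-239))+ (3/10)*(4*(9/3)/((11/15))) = -426228479/103400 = -4122.13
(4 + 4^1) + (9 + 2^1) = 19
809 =809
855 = 855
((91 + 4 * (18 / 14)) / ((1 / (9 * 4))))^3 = 14221738700352 / 343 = 41462795044.76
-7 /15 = -0.47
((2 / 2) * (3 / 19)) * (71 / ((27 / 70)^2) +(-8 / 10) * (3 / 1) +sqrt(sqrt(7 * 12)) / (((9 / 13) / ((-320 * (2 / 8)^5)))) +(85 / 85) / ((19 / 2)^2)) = -65 * sqrt(2) * 21^(1 / 4) / 912 +624816052 / 8333685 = 74.76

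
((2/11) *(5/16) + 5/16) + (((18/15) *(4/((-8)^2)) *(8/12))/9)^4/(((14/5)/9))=0.37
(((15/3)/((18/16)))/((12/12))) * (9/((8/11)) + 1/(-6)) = 1465/27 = 54.26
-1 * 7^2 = -49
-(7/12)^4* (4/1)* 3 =-2401/1728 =-1.39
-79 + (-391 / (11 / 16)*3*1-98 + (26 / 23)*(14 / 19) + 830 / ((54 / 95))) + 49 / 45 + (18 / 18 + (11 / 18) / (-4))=-2181636643 / 5191560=-420.23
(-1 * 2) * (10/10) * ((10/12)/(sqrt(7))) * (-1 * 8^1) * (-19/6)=-15.96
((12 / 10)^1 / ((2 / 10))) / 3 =2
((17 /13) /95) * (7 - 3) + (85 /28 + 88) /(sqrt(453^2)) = 4010527 /15664740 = 0.26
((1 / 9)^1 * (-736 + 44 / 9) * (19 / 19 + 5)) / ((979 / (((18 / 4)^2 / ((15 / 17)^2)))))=-190162 / 14685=-12.95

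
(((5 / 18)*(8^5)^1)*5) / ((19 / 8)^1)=3276800 / 171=19162.57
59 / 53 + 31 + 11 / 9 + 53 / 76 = 1233757 / 36252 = 34.03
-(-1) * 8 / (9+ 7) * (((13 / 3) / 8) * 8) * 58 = 377 / 3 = 125.67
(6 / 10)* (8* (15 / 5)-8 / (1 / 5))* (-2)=96 / 5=19.20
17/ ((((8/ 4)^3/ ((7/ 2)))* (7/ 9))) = 9.56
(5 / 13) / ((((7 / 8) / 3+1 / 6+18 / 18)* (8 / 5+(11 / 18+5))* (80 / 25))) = 0.01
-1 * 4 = -4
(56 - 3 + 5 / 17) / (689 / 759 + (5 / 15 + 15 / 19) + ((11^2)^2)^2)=0.00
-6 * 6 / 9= -4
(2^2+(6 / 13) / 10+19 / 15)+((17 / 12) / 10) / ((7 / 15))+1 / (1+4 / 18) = 6.43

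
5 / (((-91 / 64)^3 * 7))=-1310720 / 5274997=-0.25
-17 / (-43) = 17 / 43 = 0.40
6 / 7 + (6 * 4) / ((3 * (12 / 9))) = 48 / 7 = 6.86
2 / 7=0.29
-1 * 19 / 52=-19 / 52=-0.37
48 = 48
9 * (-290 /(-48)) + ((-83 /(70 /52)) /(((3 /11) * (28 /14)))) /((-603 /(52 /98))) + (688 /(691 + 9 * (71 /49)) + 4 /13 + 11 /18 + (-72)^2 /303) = 73.48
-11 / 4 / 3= -11 / 12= -0.92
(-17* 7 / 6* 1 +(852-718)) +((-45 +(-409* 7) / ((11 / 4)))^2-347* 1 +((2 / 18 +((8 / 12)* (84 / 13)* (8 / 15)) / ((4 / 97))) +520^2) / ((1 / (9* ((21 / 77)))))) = 86980926191 / 47190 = 1843206.74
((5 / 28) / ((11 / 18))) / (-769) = -45 / 118426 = -0.00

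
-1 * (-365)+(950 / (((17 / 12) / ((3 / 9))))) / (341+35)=292110 / 799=365.59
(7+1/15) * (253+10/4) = 27083/15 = 1805.53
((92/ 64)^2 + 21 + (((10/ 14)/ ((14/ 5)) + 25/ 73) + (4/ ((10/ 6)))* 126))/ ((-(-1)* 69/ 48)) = 1492903469/ 6581680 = 226.83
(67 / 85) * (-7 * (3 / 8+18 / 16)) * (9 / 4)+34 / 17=-11303 / 680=-16.62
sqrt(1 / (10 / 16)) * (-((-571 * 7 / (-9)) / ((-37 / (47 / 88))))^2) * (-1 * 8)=35291003881 * sqrt(10) / 268351380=415.87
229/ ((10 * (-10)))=-229/ 100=-2.29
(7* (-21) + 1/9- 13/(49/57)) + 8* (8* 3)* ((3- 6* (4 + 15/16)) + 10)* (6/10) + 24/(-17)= -77917187/37485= -2078.62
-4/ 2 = -2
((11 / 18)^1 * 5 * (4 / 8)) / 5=11 / 36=0.31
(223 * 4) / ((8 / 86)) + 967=10556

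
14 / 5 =2.80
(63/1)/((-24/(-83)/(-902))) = -786093/4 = -196523.25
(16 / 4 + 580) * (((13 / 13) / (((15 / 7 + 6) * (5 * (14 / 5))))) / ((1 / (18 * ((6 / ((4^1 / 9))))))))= 23652 / 19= 1244.84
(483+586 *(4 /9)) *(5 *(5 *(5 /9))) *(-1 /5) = -167275 /81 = -2065.12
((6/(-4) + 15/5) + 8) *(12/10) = 57/5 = 11.40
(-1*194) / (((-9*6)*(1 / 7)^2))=4753 / 27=176.04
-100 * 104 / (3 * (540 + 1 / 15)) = -6.42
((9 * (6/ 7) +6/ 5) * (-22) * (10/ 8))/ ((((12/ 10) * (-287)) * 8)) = 0.09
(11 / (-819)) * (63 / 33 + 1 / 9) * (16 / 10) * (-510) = 54400 / 2457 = 22.14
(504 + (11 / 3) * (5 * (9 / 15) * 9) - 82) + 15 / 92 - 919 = -397.84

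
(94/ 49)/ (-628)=-47/ 15386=-0.00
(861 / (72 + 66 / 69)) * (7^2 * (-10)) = -5782.76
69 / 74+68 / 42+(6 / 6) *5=11735 / 1554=7.55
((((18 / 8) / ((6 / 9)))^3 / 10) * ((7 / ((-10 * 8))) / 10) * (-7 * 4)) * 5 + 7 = 2398067 / 204800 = 11.71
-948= -948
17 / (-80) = -17 / 80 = -0.21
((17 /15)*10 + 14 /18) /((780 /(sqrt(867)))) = 1853*sqrt(3) /7020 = 0.46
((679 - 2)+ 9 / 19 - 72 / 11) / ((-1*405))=-140224 / 84645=-1.66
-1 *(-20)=20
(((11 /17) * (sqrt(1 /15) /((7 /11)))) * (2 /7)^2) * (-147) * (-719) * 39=13571844 * sqrt(15) /595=88342.06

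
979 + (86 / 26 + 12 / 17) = 217246 / 221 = 983.01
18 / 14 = 9 / 7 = 1.29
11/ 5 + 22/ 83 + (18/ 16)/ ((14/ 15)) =170601/ 46480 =3.67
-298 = -298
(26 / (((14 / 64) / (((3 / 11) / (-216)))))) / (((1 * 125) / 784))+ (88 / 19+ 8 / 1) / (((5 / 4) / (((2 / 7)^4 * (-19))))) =-65982848 / 29712375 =-2.22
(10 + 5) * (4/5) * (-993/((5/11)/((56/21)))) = -349536/5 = -69907.20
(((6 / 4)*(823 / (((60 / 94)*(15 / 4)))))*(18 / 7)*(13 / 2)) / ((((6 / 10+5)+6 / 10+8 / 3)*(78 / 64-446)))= -144821664 / 66254615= -2.19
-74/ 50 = -37/ 25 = -1.48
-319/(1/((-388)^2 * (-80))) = 3841882880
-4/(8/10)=-5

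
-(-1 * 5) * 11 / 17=55 / 17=3.24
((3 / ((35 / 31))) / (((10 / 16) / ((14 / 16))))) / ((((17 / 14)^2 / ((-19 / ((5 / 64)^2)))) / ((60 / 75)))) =-5674303488 / 903125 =-6282.97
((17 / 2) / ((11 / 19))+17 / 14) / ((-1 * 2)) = -612 / 77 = -7.95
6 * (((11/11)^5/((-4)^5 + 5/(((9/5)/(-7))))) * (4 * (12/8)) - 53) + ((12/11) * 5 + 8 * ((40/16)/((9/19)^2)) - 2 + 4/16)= -7537141115/33469524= -225.19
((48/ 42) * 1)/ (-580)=-2/ 1015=-0.00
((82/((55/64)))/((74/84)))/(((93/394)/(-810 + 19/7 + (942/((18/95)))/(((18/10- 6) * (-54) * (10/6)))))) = -1862071838464/5109885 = -364405.82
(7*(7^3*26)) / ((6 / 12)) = 124852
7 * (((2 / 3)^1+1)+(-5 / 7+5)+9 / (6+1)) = 152 / 3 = 50.67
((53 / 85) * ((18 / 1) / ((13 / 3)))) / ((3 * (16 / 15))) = 1431 / 1768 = 0.81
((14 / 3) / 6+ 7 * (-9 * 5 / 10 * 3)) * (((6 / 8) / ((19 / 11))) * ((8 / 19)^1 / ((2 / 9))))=-55671 / 722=-77.11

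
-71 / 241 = -0.29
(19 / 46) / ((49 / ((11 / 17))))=209 / 38318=0.01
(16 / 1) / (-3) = -16 / 3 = -5.33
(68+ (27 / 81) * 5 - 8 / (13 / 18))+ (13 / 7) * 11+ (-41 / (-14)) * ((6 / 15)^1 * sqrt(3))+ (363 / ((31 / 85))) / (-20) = 31.28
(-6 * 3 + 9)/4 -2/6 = -31/12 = -2.58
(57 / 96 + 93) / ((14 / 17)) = 50915 / 448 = 113.65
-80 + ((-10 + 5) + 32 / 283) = -24023 / 283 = -84.89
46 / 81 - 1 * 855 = -854.43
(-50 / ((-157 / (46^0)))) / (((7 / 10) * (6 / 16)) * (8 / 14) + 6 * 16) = 0.00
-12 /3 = -4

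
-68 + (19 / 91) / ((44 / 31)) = -271683 / 4004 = -67.85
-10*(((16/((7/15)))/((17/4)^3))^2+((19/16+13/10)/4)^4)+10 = 8073215243649083919/1240193702035456000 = 6.51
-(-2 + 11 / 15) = 19 / 15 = 1.27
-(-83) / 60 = 83 / 60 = 1.38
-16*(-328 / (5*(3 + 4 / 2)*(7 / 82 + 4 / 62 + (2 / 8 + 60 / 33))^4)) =51331828489685537947648 / 5918737148719572270025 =8.67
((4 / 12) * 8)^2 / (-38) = -32 / 171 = -0.19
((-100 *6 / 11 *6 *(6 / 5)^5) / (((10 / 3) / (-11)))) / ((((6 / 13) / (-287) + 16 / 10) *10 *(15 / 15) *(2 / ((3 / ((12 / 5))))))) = 195832728 / 1863625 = 105.08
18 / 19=0.95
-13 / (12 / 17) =-18.42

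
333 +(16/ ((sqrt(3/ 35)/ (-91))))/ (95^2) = 333 - 1456* sqrt(105)/ 27075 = 332.45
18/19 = 0.95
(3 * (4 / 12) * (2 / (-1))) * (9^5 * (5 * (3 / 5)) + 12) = -354318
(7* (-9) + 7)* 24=-1344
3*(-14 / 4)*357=-7497 / 2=-3748.50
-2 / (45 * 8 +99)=-2 / 459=-0.00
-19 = -19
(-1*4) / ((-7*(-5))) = -4 / 35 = -0.11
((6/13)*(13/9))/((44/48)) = 8/11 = 0.73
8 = 8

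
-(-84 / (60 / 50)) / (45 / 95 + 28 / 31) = 50.84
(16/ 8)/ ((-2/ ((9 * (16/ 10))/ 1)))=-72/ 5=-14.40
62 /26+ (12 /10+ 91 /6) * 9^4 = 13959931 /130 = 107384.08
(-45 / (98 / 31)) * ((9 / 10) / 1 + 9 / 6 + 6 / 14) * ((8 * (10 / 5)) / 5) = -220968 / 1715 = -128.84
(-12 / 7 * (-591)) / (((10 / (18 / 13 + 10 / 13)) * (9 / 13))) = 1576 / 5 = 315.20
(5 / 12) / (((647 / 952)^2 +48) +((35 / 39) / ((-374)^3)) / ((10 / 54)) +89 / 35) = 1666188924400 / 203960490538449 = 0.01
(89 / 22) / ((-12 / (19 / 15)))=-1691 / 3960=-0.43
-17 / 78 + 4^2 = 1231 / 78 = 15.78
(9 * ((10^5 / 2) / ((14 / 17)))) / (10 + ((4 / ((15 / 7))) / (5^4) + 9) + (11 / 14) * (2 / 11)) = 28540.32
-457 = -457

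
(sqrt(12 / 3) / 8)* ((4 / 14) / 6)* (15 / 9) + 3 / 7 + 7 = 7.45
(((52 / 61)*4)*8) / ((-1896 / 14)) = -2912 / 14457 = -0.20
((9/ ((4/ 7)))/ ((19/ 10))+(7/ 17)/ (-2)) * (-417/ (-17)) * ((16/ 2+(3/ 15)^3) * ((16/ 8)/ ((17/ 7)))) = 15258261018/ 11668375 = 1307.66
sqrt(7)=2.65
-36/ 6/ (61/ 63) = -378/ 61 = -6.20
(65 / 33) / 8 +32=8513 / 264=32.25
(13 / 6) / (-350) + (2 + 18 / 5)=11747 / 2100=5.59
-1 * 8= -8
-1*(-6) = 6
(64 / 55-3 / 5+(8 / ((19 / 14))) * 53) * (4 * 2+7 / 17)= 4251897 / 1615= 2632.75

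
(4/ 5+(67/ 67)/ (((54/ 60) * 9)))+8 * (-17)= -54706/ 405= -135.08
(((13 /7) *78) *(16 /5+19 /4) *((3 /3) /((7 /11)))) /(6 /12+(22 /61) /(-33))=162273969 /43855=3700.24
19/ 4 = 4.75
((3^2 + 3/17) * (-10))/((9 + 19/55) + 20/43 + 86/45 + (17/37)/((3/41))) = -1228570200/241001639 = -5.10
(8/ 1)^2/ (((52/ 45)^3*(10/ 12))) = 109350/ 2197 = 49.77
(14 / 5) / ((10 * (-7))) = -1 / 25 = -0.04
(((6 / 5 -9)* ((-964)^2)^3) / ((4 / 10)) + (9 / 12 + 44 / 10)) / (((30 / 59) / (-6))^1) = 18466254730389902985283 / 100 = 184662547303899029852.83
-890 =-890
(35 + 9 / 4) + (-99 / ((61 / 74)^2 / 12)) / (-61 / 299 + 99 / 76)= -577481517263 / 371579060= -1554.13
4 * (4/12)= 4/3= 1.33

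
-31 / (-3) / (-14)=-31 / 42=-0.74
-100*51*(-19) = 96900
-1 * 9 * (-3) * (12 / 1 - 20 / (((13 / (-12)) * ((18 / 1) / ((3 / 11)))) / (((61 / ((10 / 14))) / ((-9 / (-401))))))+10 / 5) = 4163502 / 143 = 29115.40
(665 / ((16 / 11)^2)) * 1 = 80465 / 256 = 314.32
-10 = -10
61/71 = 0.86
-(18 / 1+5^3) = -143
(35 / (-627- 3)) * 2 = -1 / 9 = -0.11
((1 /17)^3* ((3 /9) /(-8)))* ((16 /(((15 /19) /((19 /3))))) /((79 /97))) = -70034 /52397145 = -0.00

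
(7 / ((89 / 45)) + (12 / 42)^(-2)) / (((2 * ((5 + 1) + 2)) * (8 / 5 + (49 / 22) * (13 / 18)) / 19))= 52865505 / 9046672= 5.84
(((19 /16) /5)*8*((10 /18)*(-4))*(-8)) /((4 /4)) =304 /9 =33.78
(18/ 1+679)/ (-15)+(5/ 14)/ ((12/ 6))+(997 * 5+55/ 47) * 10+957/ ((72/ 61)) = 666240867/ 13160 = 50626.21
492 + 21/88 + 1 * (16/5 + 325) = 360993/440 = 820.44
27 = 27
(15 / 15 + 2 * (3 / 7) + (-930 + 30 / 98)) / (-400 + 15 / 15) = 45464 / 19551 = 2.33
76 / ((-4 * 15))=-19 / 15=-1.27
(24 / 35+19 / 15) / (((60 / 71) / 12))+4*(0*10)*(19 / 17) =27.72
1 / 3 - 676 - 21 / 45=-10142 / 15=-676.13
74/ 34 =37/ 17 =2.18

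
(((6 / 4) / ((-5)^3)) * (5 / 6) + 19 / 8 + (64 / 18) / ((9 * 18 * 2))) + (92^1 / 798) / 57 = 876140959 / 368436600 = 2.38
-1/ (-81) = 1/ 81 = 0.01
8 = 8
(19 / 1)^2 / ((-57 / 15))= -95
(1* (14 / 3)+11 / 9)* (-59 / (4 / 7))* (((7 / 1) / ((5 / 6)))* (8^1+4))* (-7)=2145122 / 5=429024.40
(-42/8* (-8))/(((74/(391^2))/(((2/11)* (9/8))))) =28894509/1628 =17748.47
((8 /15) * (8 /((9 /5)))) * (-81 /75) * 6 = -384 /25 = -15.36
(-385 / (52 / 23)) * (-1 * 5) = 44275 / 52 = 851.44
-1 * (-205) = 205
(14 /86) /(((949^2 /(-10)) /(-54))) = 0.00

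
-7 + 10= 3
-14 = -14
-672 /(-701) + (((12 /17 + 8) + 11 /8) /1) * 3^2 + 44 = 12935815 /95336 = 135.69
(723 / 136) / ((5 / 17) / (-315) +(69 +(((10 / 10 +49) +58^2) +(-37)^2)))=45549 / 41571928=0.00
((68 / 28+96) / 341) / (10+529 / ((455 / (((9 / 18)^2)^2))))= 716560 / 25005189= 0.03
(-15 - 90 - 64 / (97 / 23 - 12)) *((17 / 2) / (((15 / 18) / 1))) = -883473 / 895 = -987.12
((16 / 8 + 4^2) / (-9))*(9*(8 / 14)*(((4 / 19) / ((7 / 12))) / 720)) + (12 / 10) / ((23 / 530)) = 2960028 / 107065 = 27.65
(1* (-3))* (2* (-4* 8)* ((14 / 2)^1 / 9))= 448 / 3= 149.33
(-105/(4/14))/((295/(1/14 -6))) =1743/236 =7.39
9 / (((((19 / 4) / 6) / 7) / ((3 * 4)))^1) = 18144 / 19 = 954.95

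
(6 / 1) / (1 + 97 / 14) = 28 / 37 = 0.76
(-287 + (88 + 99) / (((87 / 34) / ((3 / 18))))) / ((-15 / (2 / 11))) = 143456 / 43065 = 3.33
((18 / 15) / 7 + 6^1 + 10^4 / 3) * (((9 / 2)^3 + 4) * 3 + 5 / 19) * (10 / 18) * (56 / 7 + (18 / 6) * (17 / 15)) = 1903010527 / 315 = 6041303.26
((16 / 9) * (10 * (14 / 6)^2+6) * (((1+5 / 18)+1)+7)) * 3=726784 / 243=2990.88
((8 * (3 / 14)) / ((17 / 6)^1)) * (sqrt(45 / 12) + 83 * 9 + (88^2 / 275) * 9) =36 * sqrt(15) / 119 + 257256 / 425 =606.48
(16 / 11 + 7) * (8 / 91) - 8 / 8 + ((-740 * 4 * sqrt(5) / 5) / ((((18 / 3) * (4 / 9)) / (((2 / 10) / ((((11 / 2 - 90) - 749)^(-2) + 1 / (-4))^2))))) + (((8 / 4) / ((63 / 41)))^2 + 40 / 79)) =87151907 / 44837793 - 9143113303996064 * sqrt(5) / 12870225250215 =-1586.58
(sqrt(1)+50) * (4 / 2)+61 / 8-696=-4691 / 8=-586.38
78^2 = 6084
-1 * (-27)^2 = -729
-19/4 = -4.75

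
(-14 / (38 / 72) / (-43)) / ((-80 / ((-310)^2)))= -605430 / 817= -741.04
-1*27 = -27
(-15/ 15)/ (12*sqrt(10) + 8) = 1/ 172 - 3*sqrt(10)/ 344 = -0.02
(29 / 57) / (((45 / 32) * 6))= 464 / 7695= 0.06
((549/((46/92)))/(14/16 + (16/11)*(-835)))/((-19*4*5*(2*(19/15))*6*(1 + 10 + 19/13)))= 8723/694005894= 0.00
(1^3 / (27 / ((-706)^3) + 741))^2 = 123830665318305856 / 67993065529559938537641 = 0.00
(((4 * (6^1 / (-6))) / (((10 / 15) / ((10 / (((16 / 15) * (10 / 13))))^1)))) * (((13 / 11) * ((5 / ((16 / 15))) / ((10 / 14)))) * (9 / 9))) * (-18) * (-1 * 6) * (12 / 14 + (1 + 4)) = -126281025 / 352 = -358752.91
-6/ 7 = -0.86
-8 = -8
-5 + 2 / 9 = -43 / 9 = -4.78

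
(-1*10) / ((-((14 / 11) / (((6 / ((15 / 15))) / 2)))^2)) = 5445 / 98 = 55.56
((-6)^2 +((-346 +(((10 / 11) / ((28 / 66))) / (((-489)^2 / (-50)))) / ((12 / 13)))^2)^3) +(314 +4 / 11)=26566078838261513688187674274331734437853853703158942435 / 15483431201142926988857790895508560910016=1715774655704254.27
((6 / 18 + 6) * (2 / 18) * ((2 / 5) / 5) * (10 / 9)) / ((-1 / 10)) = -152 / 243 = -0.63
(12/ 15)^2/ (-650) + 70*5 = 2843742/ 8125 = 350.00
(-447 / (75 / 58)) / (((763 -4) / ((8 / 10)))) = -34568 / 94875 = -0.36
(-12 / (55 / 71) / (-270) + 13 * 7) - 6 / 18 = 224542 / 2475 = 90.72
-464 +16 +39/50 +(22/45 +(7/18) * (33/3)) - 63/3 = -34759/75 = -463.45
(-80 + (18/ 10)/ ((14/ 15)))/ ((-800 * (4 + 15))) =1093/ 212800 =0.01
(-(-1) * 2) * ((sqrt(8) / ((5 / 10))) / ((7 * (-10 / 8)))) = -32 * sqrt(2) / 35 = -1.29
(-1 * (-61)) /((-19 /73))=-4453 /19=-234.37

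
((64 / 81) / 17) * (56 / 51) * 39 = 46592 / 23409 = 1.99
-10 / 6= -5 / 3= -1.67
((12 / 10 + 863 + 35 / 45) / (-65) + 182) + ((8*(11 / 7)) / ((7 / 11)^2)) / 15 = 171321478 / 1003275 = 170.76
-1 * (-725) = 725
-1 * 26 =-26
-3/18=-1/6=-0.17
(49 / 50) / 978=49 / 48900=0.00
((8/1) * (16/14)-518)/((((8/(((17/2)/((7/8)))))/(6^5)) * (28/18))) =-1059452784/343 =-3088783.63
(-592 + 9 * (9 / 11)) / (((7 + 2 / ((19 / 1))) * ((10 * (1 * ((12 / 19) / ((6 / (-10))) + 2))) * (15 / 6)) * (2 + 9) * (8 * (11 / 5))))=-2321591 / 129373200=-0.02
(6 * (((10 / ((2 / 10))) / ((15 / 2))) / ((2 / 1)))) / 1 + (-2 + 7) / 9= 185 / 9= 20.56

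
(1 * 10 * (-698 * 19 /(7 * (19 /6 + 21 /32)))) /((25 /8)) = -20370432 /12845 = -1585.86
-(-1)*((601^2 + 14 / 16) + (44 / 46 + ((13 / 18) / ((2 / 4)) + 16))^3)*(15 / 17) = 7668307309405 / 23652648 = 324205.02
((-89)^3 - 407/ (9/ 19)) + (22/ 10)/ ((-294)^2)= -305044841069/ 432180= -705828.22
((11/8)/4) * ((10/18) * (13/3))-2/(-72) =739/864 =0.86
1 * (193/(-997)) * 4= -772/997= -0.77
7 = 7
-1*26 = -26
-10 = -10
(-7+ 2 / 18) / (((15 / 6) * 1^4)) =-124 / 45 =-2.76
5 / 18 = 0.28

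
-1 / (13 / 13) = -1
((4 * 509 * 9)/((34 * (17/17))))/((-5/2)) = -18324/85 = -215.58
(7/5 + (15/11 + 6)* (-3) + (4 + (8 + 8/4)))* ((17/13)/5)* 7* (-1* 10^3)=1751680/143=12249.51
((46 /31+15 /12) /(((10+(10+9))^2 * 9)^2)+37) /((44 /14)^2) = 4293141922181 /1146100765392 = 3.75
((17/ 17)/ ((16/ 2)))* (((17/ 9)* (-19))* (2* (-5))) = 1615/ 36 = 44.86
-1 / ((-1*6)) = 1 / 6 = 0.17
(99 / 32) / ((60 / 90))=297 / 64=4.64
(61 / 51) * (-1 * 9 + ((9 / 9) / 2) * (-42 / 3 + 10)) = -671 / 51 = -13.16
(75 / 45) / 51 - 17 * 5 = -13000 / 153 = -84.97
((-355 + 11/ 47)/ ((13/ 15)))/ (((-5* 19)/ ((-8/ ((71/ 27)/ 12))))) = -129657024/ 824239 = -157.31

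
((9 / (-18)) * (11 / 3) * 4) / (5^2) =-22 / 75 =-0.29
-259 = -259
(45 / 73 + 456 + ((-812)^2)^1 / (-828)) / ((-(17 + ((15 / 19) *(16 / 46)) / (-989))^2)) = 41687619127029311 / 35465369017268097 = 1.18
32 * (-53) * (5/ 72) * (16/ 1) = -16960/ 9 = -1884.44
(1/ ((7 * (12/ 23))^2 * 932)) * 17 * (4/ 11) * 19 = 170867/ 18084528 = 0.01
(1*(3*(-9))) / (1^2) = -27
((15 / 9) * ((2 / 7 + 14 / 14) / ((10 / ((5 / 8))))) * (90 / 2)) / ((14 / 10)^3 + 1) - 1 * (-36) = 219039 / 5824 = 37.61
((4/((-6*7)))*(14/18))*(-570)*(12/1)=1520/3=506.67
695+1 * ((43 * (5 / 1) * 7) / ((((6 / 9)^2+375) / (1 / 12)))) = 9398135 / 13516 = 695.33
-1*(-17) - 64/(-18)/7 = 1103/63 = 17.51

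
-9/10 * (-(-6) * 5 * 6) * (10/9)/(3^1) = -60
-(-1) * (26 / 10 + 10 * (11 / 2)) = 288 / 5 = 57.60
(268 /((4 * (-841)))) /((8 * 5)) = -67 /33640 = -0.00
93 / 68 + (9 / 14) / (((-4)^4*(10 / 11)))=834963 / 609280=1.37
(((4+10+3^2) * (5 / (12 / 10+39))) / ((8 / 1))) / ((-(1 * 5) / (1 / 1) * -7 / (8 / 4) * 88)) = 115 / 495264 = 0.00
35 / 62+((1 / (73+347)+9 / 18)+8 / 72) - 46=-1750747 / 39060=-44.82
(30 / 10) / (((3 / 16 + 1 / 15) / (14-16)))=-1440 / 61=-23.61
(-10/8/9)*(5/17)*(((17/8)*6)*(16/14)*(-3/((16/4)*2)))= 25/112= 0.22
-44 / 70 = -22 / 35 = -0.63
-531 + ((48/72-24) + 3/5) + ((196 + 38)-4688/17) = -595.50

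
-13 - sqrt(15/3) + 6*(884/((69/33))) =58045/23 - sqrt(5) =2521.46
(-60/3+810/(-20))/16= -121/32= -3.78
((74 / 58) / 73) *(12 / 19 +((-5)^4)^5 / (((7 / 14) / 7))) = 938606262207031694 / 40223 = 23335063575741.04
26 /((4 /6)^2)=117 /2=58.50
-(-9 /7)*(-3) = -27 /7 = -3.86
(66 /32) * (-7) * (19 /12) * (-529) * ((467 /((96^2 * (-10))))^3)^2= 8027887569311662161263 /39213424469105111281434624000000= 0.00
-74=-74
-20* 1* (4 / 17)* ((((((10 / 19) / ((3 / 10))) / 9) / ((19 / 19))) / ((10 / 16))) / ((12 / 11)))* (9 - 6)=-35200 / 8721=-4.04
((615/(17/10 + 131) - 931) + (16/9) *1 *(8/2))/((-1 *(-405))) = -2195731/967383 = -2.27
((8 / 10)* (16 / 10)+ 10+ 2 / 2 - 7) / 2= 66 / 25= 2.64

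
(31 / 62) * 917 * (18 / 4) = 8253 / 4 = 2063.25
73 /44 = 1.66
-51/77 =-0.66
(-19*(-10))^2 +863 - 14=36949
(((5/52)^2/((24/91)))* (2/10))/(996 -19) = 35/4877184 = 0.00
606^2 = 367236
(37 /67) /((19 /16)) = 592 /1273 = 0.47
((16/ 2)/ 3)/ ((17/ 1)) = 8/ 51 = 0.16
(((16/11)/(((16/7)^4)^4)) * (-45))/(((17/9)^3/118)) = -64322170952809887495/31153668436733915561984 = -0.00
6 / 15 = 0.40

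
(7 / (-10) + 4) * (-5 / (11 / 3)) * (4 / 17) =-18 / 17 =-1.06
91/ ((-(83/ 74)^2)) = -498316/ 6889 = -72.34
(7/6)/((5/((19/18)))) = 0.25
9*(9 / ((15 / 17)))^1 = 91.80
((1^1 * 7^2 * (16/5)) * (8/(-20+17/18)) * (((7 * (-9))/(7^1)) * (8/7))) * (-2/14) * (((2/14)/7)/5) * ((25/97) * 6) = -995328/1630279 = -0.61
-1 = -1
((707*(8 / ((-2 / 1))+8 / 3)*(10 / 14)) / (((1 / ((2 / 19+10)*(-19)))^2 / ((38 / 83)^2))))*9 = -46825895.33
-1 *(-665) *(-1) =-665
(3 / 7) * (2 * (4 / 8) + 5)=18 / 7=2.57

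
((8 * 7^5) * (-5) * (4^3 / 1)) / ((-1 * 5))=8605184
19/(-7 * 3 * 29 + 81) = -19/528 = -0.04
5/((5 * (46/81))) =1.76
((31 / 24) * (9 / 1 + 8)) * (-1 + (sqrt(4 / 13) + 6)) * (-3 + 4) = 527 * sqrt(13) / 156 + 2635 / 24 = 121.97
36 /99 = 0.36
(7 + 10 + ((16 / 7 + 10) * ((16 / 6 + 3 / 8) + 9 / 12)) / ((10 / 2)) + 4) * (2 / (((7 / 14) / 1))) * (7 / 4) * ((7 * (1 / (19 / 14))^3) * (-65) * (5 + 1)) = -1589740516 / 6859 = -231774.39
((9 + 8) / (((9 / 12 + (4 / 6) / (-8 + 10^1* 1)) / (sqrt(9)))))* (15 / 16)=44.13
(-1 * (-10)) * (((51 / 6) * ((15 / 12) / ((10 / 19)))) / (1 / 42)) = 33915 / 4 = 8478.75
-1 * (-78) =78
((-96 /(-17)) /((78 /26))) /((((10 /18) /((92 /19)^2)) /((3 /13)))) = 7312896 /398905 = 18.33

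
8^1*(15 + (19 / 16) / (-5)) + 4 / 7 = 118.67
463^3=99252847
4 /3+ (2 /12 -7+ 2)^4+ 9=720673 /1296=556.07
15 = 15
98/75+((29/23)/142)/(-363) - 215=-6333646747/29638950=-213.69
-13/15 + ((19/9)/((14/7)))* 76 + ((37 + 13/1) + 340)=21121/45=469.36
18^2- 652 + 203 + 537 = 412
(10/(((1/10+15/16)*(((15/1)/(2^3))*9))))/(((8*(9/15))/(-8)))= -6400/6723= -0.95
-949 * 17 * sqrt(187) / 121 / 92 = -16133 * sqrt(187) / 11132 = -19.82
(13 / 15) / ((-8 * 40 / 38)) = -0.10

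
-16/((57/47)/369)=-92496/19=-4868.21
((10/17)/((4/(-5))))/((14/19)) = -475/476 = -1.00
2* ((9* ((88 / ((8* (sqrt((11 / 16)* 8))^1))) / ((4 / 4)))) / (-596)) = -0.14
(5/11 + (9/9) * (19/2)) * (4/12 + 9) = 1022/11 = 92.91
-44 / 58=-22 / 29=-0.76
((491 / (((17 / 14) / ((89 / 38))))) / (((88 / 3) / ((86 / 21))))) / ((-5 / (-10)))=1879057 / 7106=264.43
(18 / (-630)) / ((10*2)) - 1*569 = -398301 / 700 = -569.00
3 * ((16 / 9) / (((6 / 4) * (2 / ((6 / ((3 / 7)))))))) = 224 / 9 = 24.89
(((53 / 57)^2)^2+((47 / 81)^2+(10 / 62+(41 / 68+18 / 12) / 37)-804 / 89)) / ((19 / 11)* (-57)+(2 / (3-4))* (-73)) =-504775195981128457 / 3104191230602096772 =-0.16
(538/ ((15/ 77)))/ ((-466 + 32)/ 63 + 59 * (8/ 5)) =5649/ 179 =31.56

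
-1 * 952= -952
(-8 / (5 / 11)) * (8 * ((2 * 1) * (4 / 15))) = -5632 / 75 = -75.09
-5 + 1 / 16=-79 / 16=-4.94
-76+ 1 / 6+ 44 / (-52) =-5981 / 78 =-76.68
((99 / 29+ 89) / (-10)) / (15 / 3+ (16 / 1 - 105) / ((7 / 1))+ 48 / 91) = 1.29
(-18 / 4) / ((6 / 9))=-27 / 4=-6.75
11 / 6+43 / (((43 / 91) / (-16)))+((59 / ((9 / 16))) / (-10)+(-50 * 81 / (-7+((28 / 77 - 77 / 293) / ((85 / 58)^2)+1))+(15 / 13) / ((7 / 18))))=-709684699541 / 908262810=-781.36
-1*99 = -99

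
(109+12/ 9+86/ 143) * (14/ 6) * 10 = 3331370/ 1287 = 2588.48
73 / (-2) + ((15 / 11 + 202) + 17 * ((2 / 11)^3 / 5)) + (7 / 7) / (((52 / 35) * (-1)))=57518977 / 346060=166.21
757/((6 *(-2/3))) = -189.25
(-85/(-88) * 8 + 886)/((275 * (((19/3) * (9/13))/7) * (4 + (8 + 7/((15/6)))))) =298207/850630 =0.35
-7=-7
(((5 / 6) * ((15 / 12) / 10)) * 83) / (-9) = -415 / 432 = -0.96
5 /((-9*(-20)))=0.03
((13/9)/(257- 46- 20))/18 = 13/30942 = 0.00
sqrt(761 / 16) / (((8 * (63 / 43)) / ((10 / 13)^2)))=1075 * sqrt(761) / 85176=0.35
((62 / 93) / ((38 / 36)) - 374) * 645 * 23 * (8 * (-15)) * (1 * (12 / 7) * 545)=82591951752000 / 133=620992118436.09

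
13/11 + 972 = 10705/11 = 973.18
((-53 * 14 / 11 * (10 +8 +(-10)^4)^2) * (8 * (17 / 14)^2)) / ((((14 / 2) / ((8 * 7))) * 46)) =-24595505323328 / 1771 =-13887919437.23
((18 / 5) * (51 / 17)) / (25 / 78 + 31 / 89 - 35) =-374868 / 1191635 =-0.31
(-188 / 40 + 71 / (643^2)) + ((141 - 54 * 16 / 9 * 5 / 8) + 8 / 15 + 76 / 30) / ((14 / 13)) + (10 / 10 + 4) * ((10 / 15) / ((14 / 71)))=559811011 / 6201735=90.27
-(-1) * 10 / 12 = 5 / 6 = 0.83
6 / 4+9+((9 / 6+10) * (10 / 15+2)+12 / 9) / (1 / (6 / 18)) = 127 / 6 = 21.17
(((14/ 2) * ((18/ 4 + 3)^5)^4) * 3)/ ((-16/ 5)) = -34915195665836334228515625/ 16777216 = -2081107834925433053.29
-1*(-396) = 396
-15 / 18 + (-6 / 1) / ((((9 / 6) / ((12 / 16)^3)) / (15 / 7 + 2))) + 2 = -1957 / 336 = -5.82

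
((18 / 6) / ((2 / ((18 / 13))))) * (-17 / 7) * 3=-1377 / 91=-15.13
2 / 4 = 1 / 2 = 0.50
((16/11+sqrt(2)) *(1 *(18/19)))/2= 9 *sqrt(2)/19+144/209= 1.36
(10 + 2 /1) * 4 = 48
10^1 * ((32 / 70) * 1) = 32 / 7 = 4.57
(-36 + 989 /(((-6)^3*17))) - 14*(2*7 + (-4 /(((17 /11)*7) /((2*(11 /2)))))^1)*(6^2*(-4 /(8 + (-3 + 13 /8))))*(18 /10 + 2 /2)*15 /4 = 362908783 /11448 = 31700.63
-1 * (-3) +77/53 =4.45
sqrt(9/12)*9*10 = 45*sqrt(3) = 77.94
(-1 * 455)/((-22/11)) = 455/2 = 227.50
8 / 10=4 / 5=0.80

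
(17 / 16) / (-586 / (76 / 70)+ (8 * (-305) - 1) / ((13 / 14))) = -4199 / 12521936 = -0.00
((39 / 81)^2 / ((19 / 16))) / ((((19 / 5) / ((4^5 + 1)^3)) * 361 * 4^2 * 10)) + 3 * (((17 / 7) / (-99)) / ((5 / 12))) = 70054967970401 / 73153086930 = 957.65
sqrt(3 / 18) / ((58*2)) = sqrt(6) / 696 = 0.00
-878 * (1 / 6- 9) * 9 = 69801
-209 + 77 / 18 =-3685 / 18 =-204.72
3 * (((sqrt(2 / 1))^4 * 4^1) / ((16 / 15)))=45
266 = 266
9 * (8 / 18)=4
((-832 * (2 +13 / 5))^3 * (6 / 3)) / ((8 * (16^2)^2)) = -26730899 / 125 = -213847.19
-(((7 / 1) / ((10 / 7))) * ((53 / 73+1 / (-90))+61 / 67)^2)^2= -629151802583673093616231921 / 3754574178583314321000000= -167.57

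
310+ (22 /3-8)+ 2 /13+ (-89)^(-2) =95606509 /308919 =309.49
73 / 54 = 1.35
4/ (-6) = -2/ 3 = -0.67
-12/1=-12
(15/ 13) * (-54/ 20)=-3.12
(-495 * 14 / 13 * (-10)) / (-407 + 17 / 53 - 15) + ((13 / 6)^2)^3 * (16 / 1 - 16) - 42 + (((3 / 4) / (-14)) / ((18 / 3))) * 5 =-1779503533 / 32540144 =-54.69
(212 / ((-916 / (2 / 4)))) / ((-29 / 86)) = 0.34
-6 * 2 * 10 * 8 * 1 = -960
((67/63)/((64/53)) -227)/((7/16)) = -911713/1764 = -516.84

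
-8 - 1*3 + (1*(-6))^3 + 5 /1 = -222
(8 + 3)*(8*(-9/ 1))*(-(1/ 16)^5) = 99/ 131072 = 0.00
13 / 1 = 13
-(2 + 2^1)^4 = -256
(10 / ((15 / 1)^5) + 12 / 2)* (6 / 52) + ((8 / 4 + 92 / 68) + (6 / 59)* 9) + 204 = 137934698503 / 660099375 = 208.96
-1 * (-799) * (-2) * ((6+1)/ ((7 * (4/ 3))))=-2397/ 2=-1198.50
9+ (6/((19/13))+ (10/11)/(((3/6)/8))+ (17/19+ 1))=325/11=29.55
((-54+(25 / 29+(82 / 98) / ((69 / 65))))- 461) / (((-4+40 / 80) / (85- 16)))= 100666850 / 9947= 10120.32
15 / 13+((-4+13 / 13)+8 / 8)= -11 / 13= -0.85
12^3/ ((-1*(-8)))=216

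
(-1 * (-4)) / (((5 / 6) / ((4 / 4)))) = 24 / 5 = 4.80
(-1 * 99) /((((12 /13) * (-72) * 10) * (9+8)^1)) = 143 /16320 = 0.01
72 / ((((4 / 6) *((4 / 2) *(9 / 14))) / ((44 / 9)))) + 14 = 1274 / 3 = 424.67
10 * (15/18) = 25/3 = 8.33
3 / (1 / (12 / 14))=18 / 7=2.57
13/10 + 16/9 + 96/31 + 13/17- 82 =-3560131/47430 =-75.06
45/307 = 0.15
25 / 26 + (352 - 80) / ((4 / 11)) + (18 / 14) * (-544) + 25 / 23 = 211895 / 4186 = 50.62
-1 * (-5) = 5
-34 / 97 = -0.35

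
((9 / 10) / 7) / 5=9 / 350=0.03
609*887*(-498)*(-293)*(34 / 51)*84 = 4413934686672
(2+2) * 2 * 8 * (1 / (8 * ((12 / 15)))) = 10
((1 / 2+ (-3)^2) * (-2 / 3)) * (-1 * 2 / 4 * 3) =19 / 2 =9.50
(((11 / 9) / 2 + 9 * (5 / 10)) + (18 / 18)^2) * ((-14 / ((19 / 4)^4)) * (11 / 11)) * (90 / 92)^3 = -249480000 / 1585615607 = -0.16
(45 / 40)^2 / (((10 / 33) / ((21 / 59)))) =56133 / 37760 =1.49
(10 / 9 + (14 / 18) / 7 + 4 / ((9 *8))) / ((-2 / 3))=-23 / 12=-1.92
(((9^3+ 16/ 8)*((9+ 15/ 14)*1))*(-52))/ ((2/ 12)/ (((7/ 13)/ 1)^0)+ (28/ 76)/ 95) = -29022732180/ 12929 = -2244777.80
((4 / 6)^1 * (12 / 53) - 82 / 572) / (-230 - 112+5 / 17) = -1955 / 88052822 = -0.00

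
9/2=4.50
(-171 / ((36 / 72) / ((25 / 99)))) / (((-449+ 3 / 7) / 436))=144970 / 1727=83.94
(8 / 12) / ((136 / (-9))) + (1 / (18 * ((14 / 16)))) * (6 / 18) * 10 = 2153 / 12852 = 0.17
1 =1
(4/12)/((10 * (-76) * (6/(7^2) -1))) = 49/98040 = 0.00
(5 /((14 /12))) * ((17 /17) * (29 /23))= 870 /161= 5.40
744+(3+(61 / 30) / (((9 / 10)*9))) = 181582 / 243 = 747.25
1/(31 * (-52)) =-1/1612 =-0.00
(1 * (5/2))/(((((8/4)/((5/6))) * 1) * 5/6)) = 5/4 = 1.25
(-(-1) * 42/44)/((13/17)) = 357/286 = 1.25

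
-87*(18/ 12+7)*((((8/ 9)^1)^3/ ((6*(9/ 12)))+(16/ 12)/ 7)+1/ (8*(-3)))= -55225367/ 244944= -225.46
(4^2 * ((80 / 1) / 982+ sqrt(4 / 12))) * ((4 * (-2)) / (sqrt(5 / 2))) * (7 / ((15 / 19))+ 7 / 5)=-19712 * sqrt(30) / 225 - 157696 * sqrt(10) / 7365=-547.56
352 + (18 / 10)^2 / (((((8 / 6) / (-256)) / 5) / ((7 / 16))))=-5044 / 5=-1008.80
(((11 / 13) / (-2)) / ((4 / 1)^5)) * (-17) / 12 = 187 / 319488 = 0.00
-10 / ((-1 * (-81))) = -10 / 81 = -0.12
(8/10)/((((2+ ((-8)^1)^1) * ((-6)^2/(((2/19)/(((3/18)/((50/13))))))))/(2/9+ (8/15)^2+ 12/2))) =-1952/33345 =-0.06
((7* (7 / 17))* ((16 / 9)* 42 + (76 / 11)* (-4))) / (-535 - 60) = -10864 / 47685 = -0.23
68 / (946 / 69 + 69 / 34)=159528 / 36925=4.32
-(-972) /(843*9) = 36 /281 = 0.13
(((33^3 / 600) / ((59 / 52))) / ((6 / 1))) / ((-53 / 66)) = -1712997 / 156350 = -10.96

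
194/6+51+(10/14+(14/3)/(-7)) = 1751/21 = 83.38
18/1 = 18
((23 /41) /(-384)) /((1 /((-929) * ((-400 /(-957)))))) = 534175 /941688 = 0.57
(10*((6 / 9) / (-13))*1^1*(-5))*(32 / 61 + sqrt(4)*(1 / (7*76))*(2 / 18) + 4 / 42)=4528850 / 2847663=1.59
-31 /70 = -0.44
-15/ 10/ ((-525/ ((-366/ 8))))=-183/ 1400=-0.13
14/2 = 7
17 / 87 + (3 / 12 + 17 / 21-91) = -72873 / 812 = -89.75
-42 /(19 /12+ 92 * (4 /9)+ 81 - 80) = -1512 /1565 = -0.97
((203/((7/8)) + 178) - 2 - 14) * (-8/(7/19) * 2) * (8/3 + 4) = -2395520/21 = -114072.38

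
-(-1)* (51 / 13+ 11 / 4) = 347 / 52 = 6.67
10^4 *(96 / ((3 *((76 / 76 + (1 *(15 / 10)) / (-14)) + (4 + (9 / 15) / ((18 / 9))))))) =44800000 / 727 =61623.11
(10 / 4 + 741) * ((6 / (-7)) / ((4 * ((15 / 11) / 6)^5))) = -5747588088 / 21875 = -262746.88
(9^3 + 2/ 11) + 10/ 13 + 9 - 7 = 104669/ 143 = 731.95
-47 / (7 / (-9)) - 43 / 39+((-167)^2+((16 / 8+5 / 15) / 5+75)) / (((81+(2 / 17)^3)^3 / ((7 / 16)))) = 81693552004255253120143 / 1376493530368640633040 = 59.35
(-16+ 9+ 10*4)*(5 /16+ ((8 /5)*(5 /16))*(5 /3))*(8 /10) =121 /4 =30.25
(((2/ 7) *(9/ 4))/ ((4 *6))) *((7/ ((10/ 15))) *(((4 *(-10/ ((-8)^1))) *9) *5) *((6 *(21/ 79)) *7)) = 893025/ 1264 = 706.51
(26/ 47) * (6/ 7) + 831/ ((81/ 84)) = 862.25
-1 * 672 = -672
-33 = -33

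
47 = 47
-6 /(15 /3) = -6 /5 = -1.20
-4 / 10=-2 / 5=-0.40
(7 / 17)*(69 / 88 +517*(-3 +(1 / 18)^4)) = -12530591017 / 19630512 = -638.32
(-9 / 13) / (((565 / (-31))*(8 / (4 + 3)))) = 1953 / 58760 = 0.03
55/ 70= 11/ 14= 0.79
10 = 10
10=10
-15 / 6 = -5 / 2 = -2.50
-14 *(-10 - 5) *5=1050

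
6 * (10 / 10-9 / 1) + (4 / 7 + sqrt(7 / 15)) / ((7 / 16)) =-2288 / 49 + 16 * sqrt(105) / 105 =-45.13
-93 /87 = -1.07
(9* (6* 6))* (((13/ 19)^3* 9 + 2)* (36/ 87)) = 130213008/ 198911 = 654.63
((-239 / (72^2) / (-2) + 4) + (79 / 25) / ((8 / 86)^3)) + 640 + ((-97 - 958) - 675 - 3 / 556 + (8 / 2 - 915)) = 69487873979 / 36028800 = 1928.68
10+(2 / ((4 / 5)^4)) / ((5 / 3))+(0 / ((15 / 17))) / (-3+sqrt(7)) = 12.93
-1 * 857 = -857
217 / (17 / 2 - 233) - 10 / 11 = -9264 / 4939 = -1.88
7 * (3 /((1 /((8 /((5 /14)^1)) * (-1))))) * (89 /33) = -69776 /55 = -1268.65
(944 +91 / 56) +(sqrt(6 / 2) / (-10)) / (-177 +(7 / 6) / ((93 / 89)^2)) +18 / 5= 25947 *sqrt(3) / 45648955 +37969 / 40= 949.23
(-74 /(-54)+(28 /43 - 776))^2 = 807462190921 /1347921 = 599042.67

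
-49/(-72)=49/72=0.68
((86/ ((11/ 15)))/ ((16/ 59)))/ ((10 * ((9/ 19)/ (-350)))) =-8435525/ 264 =-31952.75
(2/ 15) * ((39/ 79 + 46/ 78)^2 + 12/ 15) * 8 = 1498903424/ 711942075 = 2.11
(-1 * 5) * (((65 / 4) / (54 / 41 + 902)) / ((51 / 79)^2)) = -83161325 / 385322544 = -0.22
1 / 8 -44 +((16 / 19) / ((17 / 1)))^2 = -43.87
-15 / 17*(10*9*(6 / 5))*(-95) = 153900 / 17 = 9052.94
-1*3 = -3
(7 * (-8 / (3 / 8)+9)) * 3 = -259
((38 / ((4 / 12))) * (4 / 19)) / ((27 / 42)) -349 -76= -1163 / 3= -387.67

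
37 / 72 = 0.51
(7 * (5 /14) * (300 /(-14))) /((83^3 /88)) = -33000 /4002509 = -0.01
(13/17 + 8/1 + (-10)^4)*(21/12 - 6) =-170149/4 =-42537.25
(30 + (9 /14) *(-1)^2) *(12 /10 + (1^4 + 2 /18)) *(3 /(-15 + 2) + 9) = 21736 /35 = 621.03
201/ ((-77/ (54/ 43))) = -10854/ 3311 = -3.28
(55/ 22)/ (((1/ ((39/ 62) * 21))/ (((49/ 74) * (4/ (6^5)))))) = 22295/ 1982016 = 0.01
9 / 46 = 0.20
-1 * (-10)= 10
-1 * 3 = -3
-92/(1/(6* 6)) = -3312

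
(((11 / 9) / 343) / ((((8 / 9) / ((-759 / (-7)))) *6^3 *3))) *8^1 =2783 / 518616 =0.01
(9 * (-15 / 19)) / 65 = -27 / 247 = -0.11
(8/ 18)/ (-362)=-2/ 1629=-0.00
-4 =-4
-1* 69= -69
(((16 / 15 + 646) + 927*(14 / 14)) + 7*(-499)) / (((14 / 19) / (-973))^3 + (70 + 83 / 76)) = -302983027539008 / 11224830437025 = -26.99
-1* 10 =-10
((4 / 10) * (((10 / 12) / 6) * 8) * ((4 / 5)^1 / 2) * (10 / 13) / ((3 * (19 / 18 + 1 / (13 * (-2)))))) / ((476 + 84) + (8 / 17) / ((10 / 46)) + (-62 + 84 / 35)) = 40 / 448539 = 0.00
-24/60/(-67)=2/335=0.01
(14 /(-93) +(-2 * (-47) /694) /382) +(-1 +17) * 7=1378831079 /12327522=111.85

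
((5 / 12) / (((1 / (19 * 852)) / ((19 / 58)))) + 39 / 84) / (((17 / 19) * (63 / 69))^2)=342702846043 / 103488588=3311.50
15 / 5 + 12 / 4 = 6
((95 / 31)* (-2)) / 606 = -95 / 9393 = -0.01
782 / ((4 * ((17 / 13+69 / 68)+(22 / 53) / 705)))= 6457494030 / 76729793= 84.16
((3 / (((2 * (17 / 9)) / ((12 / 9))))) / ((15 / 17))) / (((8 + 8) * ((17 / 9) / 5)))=27 / 136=0.20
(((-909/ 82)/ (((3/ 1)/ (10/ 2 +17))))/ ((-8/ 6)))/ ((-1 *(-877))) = 9999/ 143828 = 0.07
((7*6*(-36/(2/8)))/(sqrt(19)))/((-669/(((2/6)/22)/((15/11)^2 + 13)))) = 1848*sqrt(19)/3809063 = 0.00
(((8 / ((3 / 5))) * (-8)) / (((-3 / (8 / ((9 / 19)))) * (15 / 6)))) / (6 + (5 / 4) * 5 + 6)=77824 / 5913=13.16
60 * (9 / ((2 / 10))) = 2700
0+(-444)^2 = 197136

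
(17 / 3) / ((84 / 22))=187 / 126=1.48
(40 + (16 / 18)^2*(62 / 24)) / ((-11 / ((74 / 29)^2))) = -55942816 / 2247993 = -24.89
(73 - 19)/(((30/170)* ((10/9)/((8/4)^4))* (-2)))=-11016/5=-2203.20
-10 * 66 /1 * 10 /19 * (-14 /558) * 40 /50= 6.97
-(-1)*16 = 16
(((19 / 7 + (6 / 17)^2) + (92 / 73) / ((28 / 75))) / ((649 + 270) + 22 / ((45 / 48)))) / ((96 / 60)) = 17208075 / 4175476046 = 0.00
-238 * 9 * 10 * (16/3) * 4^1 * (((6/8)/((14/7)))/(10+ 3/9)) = -514080/31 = -16583.23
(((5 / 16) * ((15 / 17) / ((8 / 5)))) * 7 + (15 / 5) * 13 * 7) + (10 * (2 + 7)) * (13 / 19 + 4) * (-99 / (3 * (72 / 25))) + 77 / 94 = -8852231267 / 1943168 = -4555.57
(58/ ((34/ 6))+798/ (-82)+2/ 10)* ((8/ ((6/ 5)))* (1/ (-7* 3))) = -9808/ 43911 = -0.22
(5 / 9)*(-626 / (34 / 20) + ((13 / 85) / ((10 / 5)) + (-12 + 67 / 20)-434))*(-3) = 1351.35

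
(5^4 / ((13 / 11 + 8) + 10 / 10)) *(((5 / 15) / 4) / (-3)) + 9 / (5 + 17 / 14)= -30031 / 116928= -0.26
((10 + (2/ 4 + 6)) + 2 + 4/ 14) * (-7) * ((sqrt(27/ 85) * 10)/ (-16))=789 * sqrt(255)/ 272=46.32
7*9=63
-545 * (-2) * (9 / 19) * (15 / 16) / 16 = 73575 / 2432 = 30.25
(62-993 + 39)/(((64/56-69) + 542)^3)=-305956/36561310759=-0.00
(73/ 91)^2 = 5329/ 8281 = 0.64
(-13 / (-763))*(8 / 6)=0.02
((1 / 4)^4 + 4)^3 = 1076890625 / 16777216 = 64.19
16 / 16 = 1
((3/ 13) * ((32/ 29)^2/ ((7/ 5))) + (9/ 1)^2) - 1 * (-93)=13331754/ 76531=174.20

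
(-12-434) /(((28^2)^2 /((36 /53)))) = -0.00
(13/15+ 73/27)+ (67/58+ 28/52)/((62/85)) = 37186111/6310980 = 5.89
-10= -10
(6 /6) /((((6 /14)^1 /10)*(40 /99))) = 231 /4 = 57.75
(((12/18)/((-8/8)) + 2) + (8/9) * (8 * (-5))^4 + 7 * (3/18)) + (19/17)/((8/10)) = 1392642385/612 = 2275559.45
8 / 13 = 0.62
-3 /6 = -1 /2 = -0.50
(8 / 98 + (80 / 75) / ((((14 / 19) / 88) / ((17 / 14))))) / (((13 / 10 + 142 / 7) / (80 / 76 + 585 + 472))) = 1524557912 / 200963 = 7586.26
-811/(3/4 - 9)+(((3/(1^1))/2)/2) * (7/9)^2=117323/1188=98.76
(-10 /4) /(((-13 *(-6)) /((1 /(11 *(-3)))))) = 5 /5148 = 0.00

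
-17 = -17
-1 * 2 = -2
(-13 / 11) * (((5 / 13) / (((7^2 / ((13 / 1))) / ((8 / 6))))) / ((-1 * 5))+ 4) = -7592 / 1617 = -4.70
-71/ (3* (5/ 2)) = -142/ 15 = -9.47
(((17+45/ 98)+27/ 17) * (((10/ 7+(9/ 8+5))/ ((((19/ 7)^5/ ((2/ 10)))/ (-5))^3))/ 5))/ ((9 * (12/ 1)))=-20643601637218651/ 247755993127556708239680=-0.00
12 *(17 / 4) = 51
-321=-321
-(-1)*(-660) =-660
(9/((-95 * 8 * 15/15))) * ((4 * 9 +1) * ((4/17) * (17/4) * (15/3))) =-333/152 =-2.19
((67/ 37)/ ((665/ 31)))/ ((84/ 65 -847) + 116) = -27001/ 233407951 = -0.00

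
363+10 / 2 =368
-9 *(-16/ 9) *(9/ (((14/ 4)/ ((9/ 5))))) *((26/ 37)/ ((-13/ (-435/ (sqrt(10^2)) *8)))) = 1804032/ 1295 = 1393.07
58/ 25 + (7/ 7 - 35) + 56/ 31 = -29.87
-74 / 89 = -0.83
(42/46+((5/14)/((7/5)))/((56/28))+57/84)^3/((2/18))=523669921875/11451483064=45.73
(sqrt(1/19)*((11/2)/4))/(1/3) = 33*sqrt(19)/152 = 0.95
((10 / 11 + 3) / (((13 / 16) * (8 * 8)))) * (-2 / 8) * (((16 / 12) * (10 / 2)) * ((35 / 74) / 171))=-7525 / 21714264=-0.00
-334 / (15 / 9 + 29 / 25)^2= -939375 / 22472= -41.80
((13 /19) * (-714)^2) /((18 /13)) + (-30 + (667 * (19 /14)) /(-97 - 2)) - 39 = 6631917515 /26334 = 251838.59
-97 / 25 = -3.88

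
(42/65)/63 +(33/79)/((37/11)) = 76631/569985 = 0.13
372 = 372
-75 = -75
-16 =-16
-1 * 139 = -139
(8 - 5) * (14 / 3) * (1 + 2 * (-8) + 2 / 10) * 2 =-2072 / 5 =-414.40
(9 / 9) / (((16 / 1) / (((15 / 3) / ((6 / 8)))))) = 5 / 12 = 0.42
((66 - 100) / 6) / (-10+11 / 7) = 0.67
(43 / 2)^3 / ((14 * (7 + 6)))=79507 / 1456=54.61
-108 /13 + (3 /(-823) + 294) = 3056583 /10699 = 285.69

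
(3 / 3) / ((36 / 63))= 7 / 4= 1.75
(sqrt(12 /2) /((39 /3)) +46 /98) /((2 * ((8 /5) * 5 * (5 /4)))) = sqrt(6) /260 +23 /980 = 0.03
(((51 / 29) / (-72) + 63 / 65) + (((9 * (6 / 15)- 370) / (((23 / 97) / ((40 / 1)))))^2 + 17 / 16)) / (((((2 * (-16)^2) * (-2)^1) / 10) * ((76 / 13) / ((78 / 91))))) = -182863477025081029 / 33429143552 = -5470181.33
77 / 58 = 1.33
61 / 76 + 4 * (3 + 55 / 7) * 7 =23165 / 76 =304.80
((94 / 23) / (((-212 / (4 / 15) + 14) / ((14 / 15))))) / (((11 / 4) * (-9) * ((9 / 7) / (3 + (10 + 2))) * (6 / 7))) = 128968 / 48015099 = 0.00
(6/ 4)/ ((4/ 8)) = 3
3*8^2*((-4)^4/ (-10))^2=3145728/ 25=125829.12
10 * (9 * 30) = 2700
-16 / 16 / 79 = -1 / 79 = -0.01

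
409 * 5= 2045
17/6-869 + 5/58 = -75349/87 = -866.08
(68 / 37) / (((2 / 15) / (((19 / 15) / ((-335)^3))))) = -646 / 1391028875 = -0.00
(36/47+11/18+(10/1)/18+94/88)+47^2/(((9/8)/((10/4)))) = 4911.89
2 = 2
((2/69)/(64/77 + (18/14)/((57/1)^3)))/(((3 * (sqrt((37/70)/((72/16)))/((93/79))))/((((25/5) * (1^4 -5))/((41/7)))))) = -0.14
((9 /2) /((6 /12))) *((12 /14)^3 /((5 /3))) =5832 /1715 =3.40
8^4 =4096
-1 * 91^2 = -8281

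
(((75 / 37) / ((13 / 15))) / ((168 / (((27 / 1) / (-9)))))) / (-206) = 0.00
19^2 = 361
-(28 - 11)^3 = -4913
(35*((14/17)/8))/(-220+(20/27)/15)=-19845/1211488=-0.02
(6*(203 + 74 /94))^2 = 3302571024 /2209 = 1495052.52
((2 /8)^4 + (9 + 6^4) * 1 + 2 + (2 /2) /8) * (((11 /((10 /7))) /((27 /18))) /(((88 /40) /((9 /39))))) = 2342375 /3328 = 703.84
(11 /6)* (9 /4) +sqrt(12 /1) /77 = 2* sqrt(3) /77 +33 /8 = 4.17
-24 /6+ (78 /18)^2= 133 /9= 14.78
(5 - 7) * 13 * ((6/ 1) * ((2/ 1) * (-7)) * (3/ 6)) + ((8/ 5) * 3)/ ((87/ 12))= 1092.66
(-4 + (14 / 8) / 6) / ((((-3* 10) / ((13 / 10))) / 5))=1157 / 1440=0.80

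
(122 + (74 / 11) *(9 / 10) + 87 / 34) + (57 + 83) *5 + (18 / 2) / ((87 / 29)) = 1558857 / 1870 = 833.61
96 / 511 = 0.19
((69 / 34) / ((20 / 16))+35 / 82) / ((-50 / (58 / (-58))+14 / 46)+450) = 328693 / 80203790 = 0.00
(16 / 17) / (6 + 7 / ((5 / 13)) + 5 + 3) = 80 / 2737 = 0.03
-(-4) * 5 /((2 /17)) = 170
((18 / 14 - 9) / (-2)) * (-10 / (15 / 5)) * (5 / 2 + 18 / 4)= -90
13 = 13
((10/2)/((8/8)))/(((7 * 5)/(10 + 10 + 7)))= 27/7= 3.86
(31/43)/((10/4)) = 62/215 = 0.29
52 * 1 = 52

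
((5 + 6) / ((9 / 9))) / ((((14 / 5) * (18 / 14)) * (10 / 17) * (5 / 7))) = 1309 / 180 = 7.27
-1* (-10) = 10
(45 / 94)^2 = 2025 / 8836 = 0.23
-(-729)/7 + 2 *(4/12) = 2201/21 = 104.81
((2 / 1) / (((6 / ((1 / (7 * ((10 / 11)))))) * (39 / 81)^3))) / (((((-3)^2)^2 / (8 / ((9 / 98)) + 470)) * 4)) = 248193 / 307580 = 0.81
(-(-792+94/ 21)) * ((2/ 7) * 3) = 33076/ 49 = 675.02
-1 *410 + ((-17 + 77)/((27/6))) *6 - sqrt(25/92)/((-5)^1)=-330 + sqrt(23)/46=-329.90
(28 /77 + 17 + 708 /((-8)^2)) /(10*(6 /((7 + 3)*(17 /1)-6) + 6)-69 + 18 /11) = -205123 /50496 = -4.06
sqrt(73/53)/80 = sqrt(3869)/4240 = 0.01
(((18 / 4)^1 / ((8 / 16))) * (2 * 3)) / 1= 54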